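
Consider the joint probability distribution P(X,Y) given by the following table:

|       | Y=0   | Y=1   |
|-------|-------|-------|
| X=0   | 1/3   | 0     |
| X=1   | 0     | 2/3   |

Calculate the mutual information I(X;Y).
Marginal P(X) (row sums):
  P(X=0) = 1/3 + 0 = 1/3
  P(X=1) = 0 + 2/3 = 2/3
Marginal P(Y) (column sums):
  P(Y=0) = 1/3 + 0 = 1/3
  P(Y=1) = 0 + 2/3 = 2/3

H(X) = -[(1/3)·log₂(1/3) + (2/3)·log₂(2/3)]
  = 0.5283 + 0.3900
  = 0.9183 bits
H(Y) = -[(1/3)·log₂(1/3) + (2/3)·log₂(2/3)]
  = 0.5283 + 0.3900
  = 0.9183 bits
H(X,Y) = -[(1/3)·log₂(1/3) + (2/3)·log₂(2/3)]
  = 0.5283 + 0.3900
  = 0.9183 bits

I(X;Y) = H(X) + H(Y) - H(X,Y)
  = 0.9183 + 0.9183 - 0.9183
  = 0.9183 bits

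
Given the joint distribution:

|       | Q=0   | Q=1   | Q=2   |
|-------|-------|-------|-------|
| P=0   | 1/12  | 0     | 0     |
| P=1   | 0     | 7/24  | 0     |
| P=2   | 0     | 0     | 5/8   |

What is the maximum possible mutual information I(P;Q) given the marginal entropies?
The upper bound on mutual information is I(P;Q) ≤ min(H(P), H(Q)).

Marginal P(P) (row sums):
  P(P=0) = 1/12 + 0 + 0 = 1/12
  P(P=1) = 0 + 7/24 + 0 = 7/24
  P(P=2) = 0 + 0 + 5/8 = 5/8
Marginal P(Q) (column sums):
  P(Q=0) = 1/12 + 0 + 0 = 1/12
  P(Q=1) = 0 + 7/24 + 0 = 7/24
  P(Q=2) = 0 + 0 + 5/8 = 5/8

H(P) = -[(1/12)·log₂(1/12) + (7/24)·log₂(7/24) + (5/8)·log₂(5/8)]
  = 0.2987 + 0.5185 + 0.4238
  = 1.2410 bits
H(Q) = -[(1/12)·log₂(1/12) + (7/24)·log₂(7/24) + (5/8)·log₂(5/8)]
  = 0.2987 + 0.5185 + 0.4238
  = 1.2410 bits

Maximum possible I(P;Q) = min(1.2410, 1.2410) = 1.2410 bits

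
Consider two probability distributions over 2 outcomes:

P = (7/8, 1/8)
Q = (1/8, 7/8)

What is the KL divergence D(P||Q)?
D(P||Q) = Σ P(i) log₂(P(i)/Q(i))
  i=0: (7/8) × log₂((7/8)/(1/8)) = (7/8) × log₂(7) = 2.4564
  i=1: (1/8) × log₂((1/8)/(7/8)) = (1/8) × log₂(1/7) = -0.3509
D(P||Q) = 2.4564 - 0.3509
  = 2.1055 bits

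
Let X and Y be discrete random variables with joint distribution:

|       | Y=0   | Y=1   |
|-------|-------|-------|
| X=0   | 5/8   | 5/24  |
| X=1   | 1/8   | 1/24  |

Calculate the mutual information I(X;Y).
Marginal P(X) (row sums):
  P(X=0) = 5/8 + 5/24 = 5/6
  P(X=1) = 1/8 + 1/24 = 1/6
Marginal P(Y) (column sums):
  P(Y=0) = 5/8 + 1/8 = 3/4
  P(Y=1) = 5/24 + 1/24 = 1/4

H(X) = -[(5/6)·log₂(5/6) + (1/6)·log₂(1/6)]
  = 0.2192 + 0.4308
  = 0.6500 bits
H(Y) = -[(3/4)·log₂(3/4) + (1/4)·log₂(1/4)]
  = 0.3113 + 0.5000
  = 0.8113 bits
H(X,Y) = -[(5/8)·log₂(5/8) + (5/24)·log₂(5/24) + (1/8)·log₂(1/8) + (1/24)·log₂(1/24)]
  = 0.4238 + 0.4715 + 0.3750 + 0.1910
  = 1.4613 bits

I(X;Y) = H(X) + H(Y) - H(X,Y)
  = 0.6500 + 0.8113 - 1.4613
  = 0.0000 bits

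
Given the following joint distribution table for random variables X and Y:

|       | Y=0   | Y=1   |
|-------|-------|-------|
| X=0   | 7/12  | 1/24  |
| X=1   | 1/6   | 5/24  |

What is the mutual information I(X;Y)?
Marginal P(X) (row sums):
  P(X=0) = 7/12 + 1/24 = 5/8
  P(X=1) = 1/6 + 5/24 = 3/8
Marginal P(Y) (column sums):
  P(Y=0) = 7/12 + 1/6 = 3/4
  P(Y=1) = 1/24 + 5/24 = 1/4

H(X) = -[(5/8)·log₂(5/8) + (3/8)·log₂(3/8)]
  = 0.4238 + 0.5306
  = 0.9544 bits
H(Y) = -[(3/4)·log₂(3/4) + (1/4)·log₂(1/4)]
  = 0.3113 + 0.5000
  = 0.8113 bits
H(X,Y) = -[(7/12)·log₂(7/12) + (1/24)·log₂(1/24) + (1/6)·log₂(1/6) + (5/24)·log₂(5/24)]
  = 0.4536 + 0.1910 + 0.4308 + 0.4715
  = 1.5469 bits

I(X;Y) = H(X) + H(Y) - H(X,Y)
  = 0.9544 + 0.8113 - 1.5469
  = 0.2188 bits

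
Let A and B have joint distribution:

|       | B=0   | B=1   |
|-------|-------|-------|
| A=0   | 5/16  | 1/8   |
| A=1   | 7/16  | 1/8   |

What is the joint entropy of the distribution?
H(A,B) = -Σ P(A,B) log₂ P(A,B), summed over the non-zero cells:
H(A,B) = -[(5/16)·log₂(5/16) + (1/8)·log₂(1/8) + (7/16)·log₂(7/16) + (1/8)·log₂(1/8)]
  = 0.5244 + 0.3750 + 0.5218 + 0.3750
  = 1.7962 bits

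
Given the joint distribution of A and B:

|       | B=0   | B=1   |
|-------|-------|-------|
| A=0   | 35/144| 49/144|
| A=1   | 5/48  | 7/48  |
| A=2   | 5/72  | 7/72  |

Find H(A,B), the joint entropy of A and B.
H(A,B) = -Σ P(A,B) log₂ P(A,B), summed over the non-zero cells:
H(A,B) = -[(35/144)·log₂(35/144) + (49/144)·log₂(49/144) + (5/48)·log₂(5/48) + (7/48)·log₂(7/48) + (5/72)·log₂(5/72) + (7/72)·log₂(7/72)]
  = 0.4960 + 0.5292 + 0.3399 + 0.4051 + 0.2672 + 0.3269
  = 2.3643 bits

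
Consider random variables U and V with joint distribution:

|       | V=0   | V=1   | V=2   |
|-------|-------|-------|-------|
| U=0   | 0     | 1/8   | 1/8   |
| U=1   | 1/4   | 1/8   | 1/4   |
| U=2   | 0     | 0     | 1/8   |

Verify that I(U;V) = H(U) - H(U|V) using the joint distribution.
Left side, from I(U;V) = H(U) + H(V) - H(U,V):
Marginal P(U) (row sums):
  P(U=0) = 0 + 1/8 + 1/8 = 1/4
  P(U=1) = 1/4 + 1/8 + 1/4 = 5/8
  P(U=2) = 0 + 0 + 1/8 = 1/8
Marginal P(V) (column sums):
  P(V=0) = 0 + 1/4 + 0 = 1/4
  P(V=1) = 1/8 + 1/8 + 0 = 1/4
  P(V=2) = 1/8 + 1/4 + 1/8 = 1/2

H(U) = -[(1/4)·log₂(1/4) + (5/8)·log₂(5/8) + (1/8)·log₂(1/8)]
  = 0.5000 + 0.4238 + 0.3750
  = 1.2988 bits
H(V) = -[(1/4)·log₂(1/4) + (1/4)·log₂(1/4) + (1/2)·log₂(1/2)]
  = 0.5000 + 0.5000 + 0.5000
  = 1.5000 bits
H(U,V) = -[(1/8)·log₂(1/8) + (1/8)·log₂(1/8) + (1/4)·log₂(1/4) + (1/8)·log₂(1/8) + (1/4)·log₂(1/4) + (1/8)·log₂(1/8)]
  = 0.3750 + 0.3750 + 0.5000 + 0.3750 + 0.5000 + 0.3750
  = 2.5000 bits

I(U;V) = H(U) + H(V) - H(U,V)
  = 1.2988 + 1.5000 - 2.5000
  = 0.2988 bits

Right side, with H(U|V) computed directly from the conditional probabilities:
H(U|V) = -Σ P(U,V)·log₂ P(U|V), where P(U|V) = P(U,V) / P(V)
  (cells with P(U,V) = 0 contribute 0)
  (U=0,V=1): P(U|V) = (1/8)/(1/4) = 1/2;  -(1/8)·log₂(1/2) = 0.1250
  (U=0,V=2): P(U|V) = (1/8)/(1/2) = 1/4;  -(1/8)·log₂(1/4) = 0.2500
  (U=1,V=0): P(U|V) = (1/4)/(1/4) = 1;  -(1/4)·log₂(1) = 0.0000
  (U=1,V=1): P(U|V) = (1/8)/(1/4) = 1/2;  -(1/8)·log₂(1/2) = 0.1250
  (U=1,V=2): P(U|V) = (1/4)/(1/2) = 1/2;  -(1/4)·log₂(1/2) = 0.2500
  (U=2,V=2): P(U|V) = (1/8)/(1/2) = 1/4;  -(1/8)·log₂(1/4) = 0.2500
H(U|V) = 0.1250 + 0.2500 + 0.0000 + 0.1250 + 0.2500 + 0.2500
  = 1.0000 bits
H(U) - H(U|V) = 1.2988 - 1.0000 = 0.2988 bits

Both sides equal 0.2988 bits, so I(U;V) = H(U) - H(U|V) ✓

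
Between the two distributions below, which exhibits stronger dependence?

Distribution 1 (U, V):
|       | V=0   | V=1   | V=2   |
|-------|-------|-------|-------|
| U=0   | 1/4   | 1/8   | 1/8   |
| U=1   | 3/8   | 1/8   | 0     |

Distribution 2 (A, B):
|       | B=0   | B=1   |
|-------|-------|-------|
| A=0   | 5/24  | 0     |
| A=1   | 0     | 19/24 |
Distribution 1 (U, V):
Marginal P(U) (row sums):
  P(U=0) = 1/4 + 1/8 + 1/8 = 1/2
  P(U=1) = 3/8 + 1/8 + 0 = 1/2
Marginal P(V) (column sums):
  P(V=0) = 1/4 + 3/8 = 5/8
  P(V=1) = 1/8 + 1/8 = 1/4
  P(V=2) = 1/8 + 0 = 1/8

H(U) = -[(1/2)·log₂(1/2) + (1/2)·log₂(1/2)]
  = 0.5000 + 0.5000
  = 1.0000 bits
H(V) = -[(5/8)·log₂(5/8) + (1/4)·log₂(1/4) + (1/8)·log₂(1/8)]
  = 0.4238 + 0.5000 + 0.3750
  = 1.2988 bits
H(U,V) = -[(1/4)·log₂(1/4) + (1/8)·log₂(1/8) + (1/8)·log₂(1/8) + (3/8)·log₂(3/8) + (1/8)·log₂(1/8)]
  = 0.5000 + 0.3750 + 0.3750 + 0.5306 + 0.3750
  = 2.1556 bits

I(U;V) = H(U) + H(V) - H(U,V)
  = 1.0000 + 1.2988 - 2.1556
  = 0.1432 bits

Distribution 2 (A, B):
Marginal P(A) (row sums):
  P(A=0) = 5/24 + 0 = 5/24
  P(A=1) = 0 + 19/24 = 19/24
Marginal P(B) (column sums):
  P(B=0) = 5/24 + 0 = 5/24
  P(B=1) = 0 + 19/24 = 19/24

H(A) = -[(5/24)·log₂(5/24) + (19/24)·log₂(19/24)]
  = 0.4715 + 0.2668
  = 0.7383 bits
H(B) = -[(5/24)·log₂(5/24) + (19/24)·log₂(19/24)]
  = 0.4715 + 0.2668
  = 0.7383 bits
H(A,B) = -[(5/24)·log₂(5/24) + (19/24)·log₂(19/24)]
  = 0.4715 + 0.2668
  = 0.7383 bits

I(A;B) = H(A) + H(B) - H(A,B)
  = 0.7383 + 0.7383 - 0.7383
  = 0.7383 bits

I(A;B) = 0.7383 bits > I(U;V) = 0.1432 bits, so (A, B) has the higher mutual information (stronger dependence).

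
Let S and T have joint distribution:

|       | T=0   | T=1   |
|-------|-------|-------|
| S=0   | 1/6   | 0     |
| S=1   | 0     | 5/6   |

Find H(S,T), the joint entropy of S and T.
H(S,T) = -Σ P(S,T) log₂ P(S,T), summed over the non-zero cells:
H(S,T) = -[(1/6)·log₂(1/6) + (5/6)·log₂(5/6)]
  = 0.4308 + 0.2192
  = 0.6500 bits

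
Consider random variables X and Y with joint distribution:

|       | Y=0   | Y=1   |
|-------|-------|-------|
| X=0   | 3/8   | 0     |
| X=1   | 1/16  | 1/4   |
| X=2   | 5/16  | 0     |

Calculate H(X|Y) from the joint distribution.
Marginal P(Y) (column sums):
  P(Y=0) = 3/8 + 1/16 + 5/16 = 3/4
  P(Y=1) = 0 + 1/4 + 0 = 1/4

H(X|Y) = -Σ P(X,Y)·log₂ P(X|Y), where P(X|Y) = P(X,Y) / P(Y)
  (cells with P(X,Y) = 0 contribute 0)
  (X=0,Y=0): P(X|Y) = (3/8)/(3/4) = 1/2;  -(3/8)·log₂(1/2) = 0.3750
  (X=1,Y=0): P(X|Y) = (1/16)/(3/4) = 1/12;  -(1/16)·log₂(1/12) = 0.2241
  (X=1,Y=1): P(X|Y) = (1/4)/(1/4) = 1;  -(1/4)·log₂(1) = 0.0000
  (X=2,Y=0): P(X|Y) = (5/16)/(3/4) = 5/12;  -(5/16)·log₂(5/12) = 0.3947
H(X|Y) = 0.3750 + 0.2241 + 0.0000 + 0.3947
  = 0.9938 bits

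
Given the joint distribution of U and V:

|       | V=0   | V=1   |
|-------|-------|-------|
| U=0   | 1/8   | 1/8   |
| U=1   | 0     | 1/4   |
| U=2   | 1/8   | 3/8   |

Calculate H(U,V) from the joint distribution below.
H(U,V) = -Σ P(U,V) log₂ P(U,V), summed over the non-zero cells:
H(U,V) = -[(1/8)·log₂(1/8) + (1/8)·log₂(1/8) + (1/4)·log₂(1/4) + (1/8)·log₂(1/8) + (3/8)·log₂(3/8)]
  = 0.3750 + 0.3750 + 0.5000 + 0.3750 + 0.5306
  = 2.1556 bits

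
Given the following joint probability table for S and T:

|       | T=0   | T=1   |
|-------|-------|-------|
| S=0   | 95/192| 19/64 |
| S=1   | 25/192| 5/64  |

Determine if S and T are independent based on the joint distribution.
Marginal P(S) (row sums):
  P(S=0) = 95/192 + 19/64 = 19/24
  P(S=1) = 25/192 + 5/64 = 5/24
Marginal P(T) (column sums):
  P(T=0) = 95/192 + 25/192 = 5/8
  P(T=1) = 19/64 + 5/64 = 3/8

S and T are independent iff P(S=i,T=j) = P(S=i)·P(T=j) for every cell.
  P(S=0)·P(T=0) = 19/24 × 5/8 = 95/192 = P(S=0,T=0) ✓
  P(S=0)·P(T=1) = 19/24 × 3/8 = 19/64 = P(S=0,T=1) ✓
  P(S=1)·P(T=0) = 5/24 × 5/8 = 25/192 = P(S=1,T=0) ✓
  P(S=1)·P(T=1) = 5/24 × 3/8 = 5/64 = P(S=1,T=1) ✓

Yes, S and T are independent: every cell factors, so I(S;T) = 0 bits.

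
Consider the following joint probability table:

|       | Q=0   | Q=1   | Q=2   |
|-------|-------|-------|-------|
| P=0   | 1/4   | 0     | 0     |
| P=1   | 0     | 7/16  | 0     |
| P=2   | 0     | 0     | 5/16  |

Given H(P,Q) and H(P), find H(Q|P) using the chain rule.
From the chain rule: H(P,Q) = H(P) + H(Q|P)
Therefore: H(Q|P) = H(P,Q) - H(P)

H(P,Q) = -[(1/4)·log₂(1/4) + (7/16)·log₂(7/16) + (5/16)·log₂(5/16)]
  = 0.5000 + 0.5218 + 0.5244
  = 1.5462 bits
Marginal P(P) (row sums):
  P(P=0) = 1/4 + 0 + 0 = 1/4
  P(P=1) = 0 + 7/16 + 0 = 7/16
  P(P=2) = 0 + 0 + 5/16 = 5/16
H(P) = -[(1/4)·log₂(1/4) + (7/16)·log₂(7/16) + (5/16)·log₂(5/16)]
  = 0.5000 + 0.5218 + 0.5244
  = 1.5462 bits

H(Q|P) = 1.5462 - 1.5462 = 0.0000 bits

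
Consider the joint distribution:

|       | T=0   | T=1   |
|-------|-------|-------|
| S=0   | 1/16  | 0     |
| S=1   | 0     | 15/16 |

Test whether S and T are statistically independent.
Marginal P(S) (row sums):
  P(S=0) = 1/16 + 0 = 1/16
  P(S=1) = 0 + 15/16 = 15/16
Marginal P(T) (column sums):
  P(T=0) = 1/16 + 0 = 1/16
  P(T=1) = 0 + 15/16 = 15/16

S and T are independent iff P(S=i,T=j) = P(S=i)·P(T=j) for every cell.
  P(S=0)·P(T=0) = 1/16 × 1/16 = 1/256, but P(S=0,T=0) = 1/16 ✗

No, S and T are not independent. Quantitatively, I(S;T) > 0:

H(S) = -[(1/16)·log₂(1/16) + (15/16)·log₂(15/16)]
  = 0.2500 + 0.0873
  = 0.3373 bits
H(T) = -[(1/16)·log₂(1/16) + (15/16)·log₂(15/16)]
  = 0.2500 + 0.0873
  = 0.3373 bits
H(S,T) = -[(1/16)·log₂(1/16) + (15/16)·log₂(15/16)]
  = 0.2500 + 0.0873
  = 0.3373 bits
I(S;T) = H(S) + H(T) - H(S,T) = 0.3373 + 0.3373 - 0.3373 = 0.3373 bits > 0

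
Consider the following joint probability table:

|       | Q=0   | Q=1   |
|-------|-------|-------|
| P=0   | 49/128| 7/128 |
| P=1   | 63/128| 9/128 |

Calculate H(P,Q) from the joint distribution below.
H(P,Q) = -Σ P(P,Q) log₂ P(P,Q), summed over the non-zero cells:
H(P,Q) = -[(49/128)·log₂(49/128) + (7/128)·log₂(7/128) + (63/128)·log₂(63/128) + (9/128)·log₂(9/128)]
  = 0.5303 + 0.2293 + 0.5034 + 0.2693
  = 1.5323 bits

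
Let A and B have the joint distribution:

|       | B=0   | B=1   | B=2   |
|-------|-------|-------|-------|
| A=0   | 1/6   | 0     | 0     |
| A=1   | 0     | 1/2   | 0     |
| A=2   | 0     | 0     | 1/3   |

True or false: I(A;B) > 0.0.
Marginal P(A) (row sums):
  P(A=0) = 1/6 + 0 + 0 = 1/6
  P(A=1) = 0 + 1/2 + 0 = 1/2
  P(A=2) = 0 + 0 + 1/3 = 1/3
Marginal P(B) (column sums):
  P(B=0) = 1/6 + 0 + 0 = 1/6
  P(B=1) = 0 + 1/2 + 0 = 1/2
  P(B=2) = 0 + 0 + 1/3 = 1/3

H(A) = -[(1/6)·log₂(1/6) + (1/2)·log₂(1/2) + (1/3)·log₂(1/3)]
  = 0.4308 + 0.5000 + 0.5283
  = 1.4591 bits
H(B) = -[(1/6)·log₂(1/6) + (1/2)·log₂(1/2) + (1/3)·log₂(1/3)]
  = 0.4308 + 0.5000 + 0.5283
  = 1.4591 bits
H(A,B) = -[(1/6)·log₂(1/6) + (1/2)·log₂(1/2) + (1/3)·log₂(1/3)]
  = 0.4308 + 0.5000 + 0.5283
  = 1.4591 bits

I(A;B) = H(A) + H(B) - H(A,B)
  = 1.4591 + 1.4591 - 1.4591
  = 1.4591 bits

True. I(A;B) = 1.4591 bits, which is > 0.0 bits.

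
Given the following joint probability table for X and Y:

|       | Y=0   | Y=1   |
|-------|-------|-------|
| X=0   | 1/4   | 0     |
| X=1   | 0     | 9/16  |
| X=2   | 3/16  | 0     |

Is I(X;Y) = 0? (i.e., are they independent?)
Marginal P(X) (row sums):
  P(X=0) = 1/4 + 0 = 1/4
  P(X=1) = 0 + 9/16 = 9/16
  P(X=2) = 3/16 + 0 = 3/16
Marginal P(Y) (column sums):
  P(Y=0) = 1/4 + 0 + 3/16 = 7/16
  P(Y=1) = 0 + 9/16 + 0 = 9/16

X and Y are independent iff P(X=i,Y=j) = P(X=i)·P(Y=j) for every cell.
  P(X=0)·P(Y=0) = 1/4 × 7/16 = 7/64, but P(X=0,Y=0) = 1/4 ✗

No, X and Y are not independent. Quantitatively, I(X;Y) > 0:

H(X) = -[(1/4)·log₂(1/4) + (9/16)·log₂(9/16) + (3/16)·log₂(3/16)]
  = 0.5000 + 0.4669 + 0.4528
  = 1.4197 bits
H(Y) = -[(7/16)·log₂(7/16) + (9/16)·log₂(9/16)]
  = 0.5218 + 0.4669
  = 0.9887 bits
H(X,Y) = -[(1/4)·log₂(1/4) + (9/16)·log₂(9/16) + (3/16)·log₂(3/16)]
  = 0.5000 + 0.4669 + 0.4528
  = 1.4197 bits
I(X;Y) = H(X) + H(Y) - H(X,Y) = 1.4197 + 0.9887 - 1.4197 = 0.9887 bits > 0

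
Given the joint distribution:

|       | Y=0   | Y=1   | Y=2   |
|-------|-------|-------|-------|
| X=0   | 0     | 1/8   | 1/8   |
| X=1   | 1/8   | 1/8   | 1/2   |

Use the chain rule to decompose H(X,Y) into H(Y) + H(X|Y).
By the chain rule: H(X,Y) = H(Y) + H(X|Y)

Marginal P(Y) (column sums):
  P(Y=0) = 0 + 1/8 = 1/8
  P(Y=1) = 1/8 + 1/8 = 1/4
  P(Y=2) = 1/8 + 1/2 = 5/8
H(Y) = -[(1/8)·log₂(1/8) + (1/4)·log₂(1/4) + (5/8)·log₂(5/8)]
  = 0.3750 + 0.5000 + 0.4238
  = 1.2988 bits
H(X|Y) = -Σ P(X,Y)·log₂ P(X|Y), where P(X|Y) = P(X,Y) / P(Y)
  (cells with P(X,Y) = 0 contribute 0)
  (X=0,Y=1): P(X|Y) = (1/8)/(1/4) = 1/2;  -(1/8)·log₂(1/2) = 0.1250
  (X=0,Y=2): P(X|Y) = (1/8)/(5/8) = 1/5;  -(1/8)·log₂(1/5) = 0.2902
  (X=1,Y=0): P(X|Y) = (1/8)/(1/8) = 1;  -(1/8)·log₂(1) = 0.0000
  (X=1,Y=1): P(X|Y) = (1/8)/(1/4) = 1/2;  -(1/8)·log₂(1/2) = 0.1250
  (X=1,Y=2): P(X|Y) = (1/2)/(5/8) = 4/5;  -(1/2)·log₂(4/5) = 0.1610
H(X|Y) = 0.1250 + 0.2902 + 0.0000 + 0.1250 + 0.1610
  = 0.7012 bits

H(X,Y) = H(Y) + H(X|Y) = 1.2988 + 0.7012 = 2.0000 bits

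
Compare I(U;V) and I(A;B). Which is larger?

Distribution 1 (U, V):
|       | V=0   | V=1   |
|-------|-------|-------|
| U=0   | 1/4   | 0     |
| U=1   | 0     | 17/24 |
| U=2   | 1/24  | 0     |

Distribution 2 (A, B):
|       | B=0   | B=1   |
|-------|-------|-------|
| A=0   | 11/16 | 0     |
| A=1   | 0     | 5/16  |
Distribution 1 (U, V):
Marginal P(U) (row sums):
  P(U=0) = 1/4 + 0 = 1/4
  P(U=1) = 0 + 17/24 = 17/24
  P(U=2) = 1/24 + 0 = 1/24
Marginal P(V) (column sums):
  P(V=0) = 1/4 + 0 + 1/24 = 7/24
  P(V=1) = 0 + 17/24 + 0 = 17/24

H(U) = -[(1/4)·log₂(1/4) + (17/24)·log₂(17/24) + (1/24)·log₂(1/24)]
  = 0.5000 + 0.3524 + 0.1910
  = 1.0434 bits
H(V) = -[(7/24)·log₂(7/24) + (17/24)·log₂(17/24)]
  = 0.5185 + 0.3524
  = 0.8709 bits
H(U,V) = -[(1/4)·log₂(1/4) + (17/24)·log₂(17/24) + (1/24)·log₂(1/24)]
  = 0.5000 + 0.3524 + 0.1910
  = 1.0434 bits

I(U;V) = H(U) + H(V) - H(U,V)
  = 1.0434 + 0.8709 - 1.0434
  = 0.8709 bits

Distribution 2 (A, B):
Marginal P(A) (row sums):
  P(A=0) = 11/16 + 0 = 11/16
  P(A=1) = 0 + 5/16 = 5/16
Marginal P(B) (column sums):
  P(B=0) = 11/16 + 0 = 11/16
  P(B=1) = 0 + 5/16 = 5/16

H(A) = -[(11/16)·log₂(11/16) + (5/16)·log₂(5/16)]
  = 0.3716 + 0.5244
  = 0.8960 bits
H(B) = -[(11/16)·log₂(11/16) + (5/16)·log₂(5/16)]
  = 0.3716 + 0.5244
  = 0.8960 bits
H(A,B) = -[(11/16)·log₂(11/16) + (5/16)·log₂(5/16)]
  = 0.3716 + 0.5244
  = 0.8960 bits

I(A;B) = H(A) + H(B) - H(A,B)
  = 0.8960 + 0.8960 - 0.8960
  = 0.8960 bits

I(A;B) = 0.8960 bits > I(U;V) = 0.8709 bits, so (A, B) has the higher mutual information (stronger dependence).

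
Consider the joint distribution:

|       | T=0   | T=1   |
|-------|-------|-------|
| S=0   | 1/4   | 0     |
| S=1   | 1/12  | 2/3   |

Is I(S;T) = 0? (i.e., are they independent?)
Marginal P(S) (row sums):
  P(S=0) = 1/4 + 0 = 1/4
  P(S=1) = 1/12 + 2/3 = 3/4
Marginal P(T) (column sums):
  P(T=0) = 1/4 + 1/12 = 1/3
  P(T=1) = 0 + 2/3 = 2/3

S and T are independent iff P(S=i,T=j) = P(S=i)·P(T=j) for every cell.
  P(S=0)·P(T=0) = 1/4 × 1/3 = 1/12, but P(S=0,T=0) = 1/4 ✗

No, S and T are not independent. Quantitatively, I(S;T) > 0:

H(S) = -[(1/4)·log₂(1/4) + (3/4)·log₂(3/4)]
  = 0.5000 + 0.3113
  = 0.8113 bits
H(T) = -[(1/3)·log₂(1/3) + (2/3)·log₂(2/3)]
  = 0.5283 + 0.3900
  = 0.9183 bits
H(S,T) = -[(1/4)·log₂(1/4) + (1/12)·log₂(1/12) + (2/3)·log₂(2/3)]
  = 0.5000 + 0.2987 + 0.3900
  = 1.1887 bits
I(S;T) = H(S) + H(T) - H(S,T) = 0.8113 + 0.9183 - 1.1887 = 0.5409 bits > 0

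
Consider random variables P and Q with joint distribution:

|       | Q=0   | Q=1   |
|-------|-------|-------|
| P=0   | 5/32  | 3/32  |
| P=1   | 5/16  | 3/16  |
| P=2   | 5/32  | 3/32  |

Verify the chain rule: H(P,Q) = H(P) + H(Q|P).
Left side:
H(P,Q) = -[(5/32)·log₂(5/32) + (3/32)·log₂(3/32) + (5/16)·log₂(5/16) + (3/16)·log₂(3/16) + (5/32)·log₂(5/32) + (3/32)·log₂(3/32)]
  = 0.4184 + 0.3202 + 0.5244 + 0.4528 + 0.4184 + 0.3202
  = 2.4544 bits

Right side:
Marginal P(P) (row sums):
  P(P=0) = 5/32 + 3/32 = 1/4
  P(P=1) = 5/16 + 3/16 = 1/2
  P(P=2) = 5/32 + 3/32 = 1/4
H(P) = -[(1/4)·log₂(1/4) + (1/2)·log₂(1/2) + (1/4)·log₂(1/4)]
  = 0.5000 + 0.5000 + 0.5000
  = 1.5000 bits
H(Q|P) = -Σ P(P,Q)·log₂ P(Q|P), where P(Q|P) = P(P,Q) / P(P)
  (P=0,Q=0): P(Q|P) = (5/32)/(1/4) = 5/8;  -(5/32)·log₂(5/8) = 0.1059
  (P=0,Q=1): P(Q|P) = (3/32)/(1/4) = 3/8;  -(3/32)·log₂(3/8) = 0.1327
  (P=1,Q=0): P(Q|P) = (5/16)/(1/2) = 5/8;  -(5/16)·log₂(5/8) = 0.2119
  (P=1,Q=1): P(Q|P) = (3/16)/(1/2) = 3/8;  -(3/16)·log₂(3/8) = 0.2653
  (P=2,Q=0): P(Q|P) = (5/32)/(1/4) = 5/8;  -(5/32)·log₂(5/8) = 0.1059
  (P=2,Q=1): P(Q|P) = (3/32)/(1/4) = 3/8;  -(3/32)·log₂(3/8) = 0.1327
H(Q|P) = 0.1059 + 0.1327 + 0.2119 + 0.2653 + 0.1059 + 0.1327
  = 0.9544 bits
H(P) + H(Q|P) = 1.5000 + 0.9544 = 2.4544 bits

Both sides equal 2.4544 bits, so the chain rule holds ✓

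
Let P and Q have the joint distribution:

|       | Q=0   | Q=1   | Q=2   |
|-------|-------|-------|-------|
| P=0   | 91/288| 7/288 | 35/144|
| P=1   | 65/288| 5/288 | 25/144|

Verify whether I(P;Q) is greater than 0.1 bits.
Marginal P(P) (row sums):
  P(P=0) = 91/288 + 7/288 + 35/144 = 7/12
  P(P=1) = 65/288 + 5/288 + 25/144 = 5/12
Marginal P(Q) (column sums):
  P(Q=0) = 91/288 + 65/288 = 13/24
  P(Q=1) = 7/288 + 5/288 = 1/24
  P(Q=2) = 35/144 + 25/144 = 5/12

H(P) = -[(7/12)·log₂(7/12) + (5/12)·log₂(5/12)]
  = 0.4536 + 0.5263
  = 0.9799 bits
H(Q) = -[(13/24)·log₂(13/24) + (1/24)·log₂(1/24) + (5/12)·log₂(5/12)]
  = 0.4791 + 0.1910 + 0.5263
  = 1.1964 bits
H(P,Q) = -[(91/288)·log₂(91/288) + (7/288)·log₂(7/288) + (35/144)·log₂(35/144) + (65/288)·log₂(65/288) + (5/288)·log₂(5/288) + (25/144)·log₂(25/144)]
  = 0.5252 + 0.1303 + 0.4960 + 0.4847 + 0.1015 + 0.4386
  = 2.1763 bits

I(P;Q) = H(P) + H(Q) - H(P,Q)
  = 0.9799 + 1.1964 - 2.1763
  = 0.0000 bits

No. I(P;Q) = 0.0000 bits, which is ≤ 0.1 bits.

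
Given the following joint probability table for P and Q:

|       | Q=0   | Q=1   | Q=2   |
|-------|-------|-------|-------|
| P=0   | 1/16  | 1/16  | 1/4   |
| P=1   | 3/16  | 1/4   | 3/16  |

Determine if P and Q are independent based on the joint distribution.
Marginal P(P) (row sums):
  P(P=0) = 1/16 + 1/16 + 1/4 = 3/8
  P(P=1) = 3/16 + 1/4 + 3/16 = 5/8
Marginal P(Q) (column sums):
  P(Q=0) = 1/16 + 3/16 = 1/4
  P(Q=1) = 1/16 + 1/4 = 5/16
  P(Q=2) = 1/4 + 3/16 = 7/16

P and Q are independent iff P(P=i,Q=j) = P(P=i)·P(Q=j) for every cell.
  P(P=0)·P(Q=0) = 3/8 × 1/4 = 3/32, but P(P=0,Q=0) = 1/16 ✗

No, P and Q are not independent. Quantitatively, I(P;Q) > 0:

H(P) = -[(3/8)·log₂(3/8) + (5/8)·log₂(5/8)]
  = 0.5306 + 0.4238
  = 0.9544 bits
H(Q) = -[(1/4)·log₂(1/4) + (5/16)·log₂(5/16) + (7/16)·log₂(7/16)]
  = 0.5000 + 0.5244 + 0.5218
  = 1.5462 bits
H(P,Q) = -[(1/16)·log₂(1/16) + (1/16)·log₂(1/16) + (1/4)·log₂(1/4) + (3/16)·log₂(3/16) + (1/4)·log₂(1/4) + (3/16)·log₂(3/16)]
  = 0.2500 + 0.2500 + 0.5000 + 0.4528 + 0.5000 + 0.4528
  = 2.4056 bits
I(P;Q) = H(P) + H(Q) - H(P,Q) = 0.9544 + 1.5462 - 2.4056 = 0.0950 bits > 0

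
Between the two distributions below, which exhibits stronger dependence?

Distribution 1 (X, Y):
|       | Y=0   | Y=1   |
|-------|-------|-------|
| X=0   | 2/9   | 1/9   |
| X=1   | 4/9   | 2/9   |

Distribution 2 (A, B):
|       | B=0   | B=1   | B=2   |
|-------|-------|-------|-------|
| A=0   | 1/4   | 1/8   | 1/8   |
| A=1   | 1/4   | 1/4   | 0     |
Distribution 1 (X, Y):
Marginal P(X) (row sums):
  P(X=0) = 2/9 + 1/9 = 1/3
  P(X=1) = 4/9 + 2/9 = 2/3
Marginal P(Y) (column sums):
  P(Y=0) = 2/9 + 4/9 = 2/3
  P(Y=1) = 1/9 + 2/9 = 1/3

H(X) = -[(1/3)·log₂(1/3) + (2/3)·log₂(2/3)]
  = 0.5283 + 0.3900
  = 0.9183 bits
H(Y) = -[(2/3)·log₂(2/3) + (1/3)·log₂(1/3)]
  = 0.3900 + 0.5283
  = 0.9183 bits
H(X,Y) = -[(2/9)·log₂(2/9) + (1/9)·log₂(1/9) + (4/9)·log₂(4/9) + (2/9)·log₂(2/9)]
  = 0.4822 + 0.3522 + 0.5200 + 0.4822
  = 1.8366 bits

I(X;Y) = H(X) + H(Y) - H(X,Y)
  = 0.9183 + 0.9183 - 1.8366
  = 0.0000 bits

Distribution 2 (A, B):
Marginal P(A) (row sums):
  P(A=0) = 1/4 + 1/8 + 1/8 = 1/2
  P(A=1) = 1/4 + 1/4 + 0 = 1/2
Marginal P(B) (column sums):
  P(B=0) = 1/4 + 1/4 = 1/2
  P(B=1) = 1/8 + 1/4 = 3/8
  P(B=2) = 1/8 + 0 = 1/8

H(A) = -[(1/2)·log₂(1/2) + (1/2)·log₂(1/2)]
  = 0.5000 + 0.5000
  = 1.0000 bits
H(B) = -[(1/2)·log₂(1/2) + (3/8)·log₂(3/8) + (1/8)·log₂(1/8)]
  = 0.5000 + 0.5306 + 0.3750
  = 1.4056 bits
H(A,B) = -[(1/4)·log₂(1/4) + (1/8)·log₂(1/8) + (1/8)·log₂(1/8) + (1/4)·log₂(1/4) + (1/4)·log₂(1/4)]
  = 0.5000 + 0.3750 + 0.3750 + 0.5000 + 0.5000
  = 2.2500 bits

I(A;B) = H(A) + H(B) - H(A,B)
  = 1.0000 + 1.4056 - 2.2500
  = 0.1556 bits

I(A;B) = 0.1556 bits > I(X;Y) = 0.0000 bits, so (A, B) has the higher mutual information (stronger dependence).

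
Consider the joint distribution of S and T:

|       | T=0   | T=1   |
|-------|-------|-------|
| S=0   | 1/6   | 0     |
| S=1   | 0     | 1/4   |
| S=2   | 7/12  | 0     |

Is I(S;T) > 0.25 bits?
Marginal P(S) (row sums):
  P(S=0) = 1/6 + 0 = 1/6
  P(S=1) = 0 + 1/4 = 1/4
  P(S=2) = 7/12 + 0 = 7/12
Marginal P(T) (column sums):
  P(T=0) = 1/6 + 0 + 7/12 = 3/4
  P(T=1) = 0 + 1/4 + 0 = 1/4

H(S) = -[(1/6)·log₂(1/6) + (1/4)·log₂(1/4) + (7/12)·log₂(7/12)]
  = 0.4308 + 0.5000 + 0.4536
  = 1.3844 bits
H(T) = -[(3/4)·log₂(3/4) + (1/4)·log₂(1/4)]
  = 0.3113 + 0.5000
  = 0.8113 bits
H(S,T) = -[(1/6)·log₂(1/6) + (1/4)·log₂(1/4) + (7/12)·log₂(7/12)]
  = 0.4308 + 0.5000 + 0.4536
  = 1.3844 bits

I(S;T) = H(S) + H(T) - H(S,T)
  = 1.3844 + 0.8113 - 1.3844
  = 0.8113 bits

Yes. I(S;T) = 0.8113 bits, which is > 0.25 bits.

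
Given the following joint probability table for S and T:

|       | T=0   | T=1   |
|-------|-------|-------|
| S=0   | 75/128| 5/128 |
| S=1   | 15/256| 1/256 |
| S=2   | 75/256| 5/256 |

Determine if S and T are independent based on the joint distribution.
Marginal P(S) (row sums):
  P(S=0) = 75/128 + 5/128 = 5/8
  P(S=1) = 15/256 + 1/256 = 1/16
  P(S=2) = 75/256 + 5/256 = 5/16
Marginal P(T) (column sums):
  P(T=0) = 75/128 + 15/256 + 75/256 = 15/16
  P(T=1) = 5/128 + 1/256 + 5/256 = 1/16

S and T are independent iff P(S=i,T=j) = P(S=i)·P(T=j) for every cell.
  P(S=0)·P(T=0) = 5/8 × 15/16 = 75/128 = P(S=0,T=0) ✓
  P(S=0)·P(T=1) = 5/8 × 1/16 = 5/128 = P(S=0,T=1) ✓
  P(S=1)·P(T=0) = 1/16 × 15/16 = 15/256 = P(S=1,T=0) ✓
  P(S=1)·P(T=1) = 1/16 × 1/16 = 1/256 = P(S=1,T=1) ✓
  P(S=2)·P(T=0) = 5/16 × 15/16 = 75/256 = P(S=2,T=0) ✓
  P(S=2)·P(T=1) = 5/16 × 1/16 = 5/256 = P(S=2,T=1) ✓

Yes, S and T are independent: every cell factors, so I(S;T) = 0 bits.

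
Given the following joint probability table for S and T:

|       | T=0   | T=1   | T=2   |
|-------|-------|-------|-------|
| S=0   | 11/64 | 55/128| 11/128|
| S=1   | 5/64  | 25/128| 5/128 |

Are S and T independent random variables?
Marginal P(S) (row sums):
  P(S=0) = 11/64 + 55/128 + 11/128 = 11/16
  P(S=1) = 5/64 + 25/128 + 5/128 = 5/16
Marginal P(T) (column sums):
  P(T=0) = 11/64 + 5/64 = 1/4
  P(T=1) = 55/128 + 25/128 = 5/8
  P(T=2) = 11/128 + 5/128 = 1/8

S and T are independent iff P(S=i,T=j) = P(S=i)·P(T=j) for every cell.
  P(S=0)·P(T=0) = 11/16 × 1/4 = 11/64 = P(S=0,T=0) ✓
  P(S=0)·P(T=1) = 11/16 × 5/8 = 55/128 = P(S=0,T=1) ✓
  P(S=0)·P(T=2) = 11/16 × 1/8 = 11/128 = P(S=0,T=2) ✓
  P(S=1)·P(T=0) = 5/16 × 1/4 = 5/64 = P(S=1,T=0) ✓
  P(S=1)·P(T=1) = 5/16 × 5/8 = 25/128 = P(S=1,T=1) ✓
  P(S=1)·P(T=2) = 5/16 × 1/8 = 5/128 = P(S=1,T=2) ✓

Yes, S and T are independent: every cell factors, so I(S;T) = 0 bits.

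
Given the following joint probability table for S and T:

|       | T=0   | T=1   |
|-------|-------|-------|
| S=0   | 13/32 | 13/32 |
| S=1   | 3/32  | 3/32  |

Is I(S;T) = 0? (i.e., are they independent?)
Marginal P(S) (row sums):
  P(S=0) = 13/32 + 13/32 = 13/16
  P(S=1) = 3/32 + 3/32 = 3/16
Marginal P(T) (column sums):
  P(T=0) = 13/32 + 3/32 = 1/2
  P(T=1) = 13/32 + 3/32 = 1/2

S and T are independent iff P(S=i,T=j) = P(S=i)·P(T=j) for every cell.
  P(S=0)·P(T=0) = 13/16 × 1/2 = 13/32 = P(S=0,T=0) ✓
  P(S=0)·P(T=1) = 13/16 × 1/2 = 13/32 = P(S=0,T=1) ✓
  P(S=1)·P(T=0) = 3/16 × 1/2 = 3/32 = P(S=1,T=0) ✓
  P(S=1)·P(T=1) = 3/16 × 1/2 = 3/32 = P(S=1,T=1) ✓

Yes, S and T are independent: every cell factors, so I(S;T) = 0 bits.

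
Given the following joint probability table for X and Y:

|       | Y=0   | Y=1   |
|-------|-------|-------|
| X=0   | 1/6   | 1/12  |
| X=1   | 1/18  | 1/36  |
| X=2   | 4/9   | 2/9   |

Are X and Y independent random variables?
Marginal P(X) (row sums):
  P(X=0) = 1/6 + 1/12 = 1/4
  P(X=1) = 1/18 + 1/36 = 1/12
  P(X=2) = 4/9 + 2/9 = 2/3
Marginal P(Y) (column sums):
  P(Y=0) = 1/6 + 1/18 + 4/9 = 2/3
  P(Y=1) = 1/12 + 1/36 + 2/9 = 1/3

X and Y are independent iff P(X=i,Y=j) = P(X=i)·P(Y=j) for every cell.
  P(X=0)·P(Y=0) = 1/4 × 2/3 = 1/6 = P(X=0,Y=0) ✓
  P(X=0)·P(Y=1) = 1/4 × 1/3 = 1/12 = P(X=0,Y=1) ✓
  P(X=1)·P(Y=0) = 1/12 × 2/3 = 1/18 = P(X=1,Y=0) ✓
  P(X=1)·P(Y=1) = 1/12 × 1/3 = 1/36 = P(X=1,Y=1) ✓
  P(X=2)·P(Y=0) = 2/3 × 2/3 = 4/9 = P(X=2,Y=0) ✓
  P(X=2)·P(Y=1) = 2/3 × 1/3 = 2/9 = P(X=2,Y=1) ✓

Yes, X and Y are independent: every cell factors, so I(X;Y) = 0 bits.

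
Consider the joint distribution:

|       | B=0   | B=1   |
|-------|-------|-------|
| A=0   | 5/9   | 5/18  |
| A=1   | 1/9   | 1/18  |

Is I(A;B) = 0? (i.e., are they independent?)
Marginal P(A) (row sums):
  P(A=0) = 5/9 + 5/18 = 5/6
  P(A=1) = 1/9 + 1/18 = 1/6
Marginal P(B) (column sums):
  P(B=0) = 5/9 + 1/9 = 2/3
  P(B=1) = 5/18 + 1/18 = 1/3

A and B are independent iff P(A=i,B=j) = P(A=i)·P(B=j) for every cell.
  P(A=0)·P(B=0) = 5/6 × 2/3 = 5/9 = P(A=0,B=0) ✓
  P(A=0)·P(B=1) = 5/6 × 1/3 = 5/18 = P(A=0,B=1) ✓
  P(A=1)·P(B=0) = 1/6 × 2/3 = 1/9 = P(A=1,B=0) ✓
  P(A=1)·P(B=1) = 1/6 × 1/3 = 1/18 = P(A=1,B=1) ✓

Yes, A and B are independent: every cell factors, so I(A;B) = 0 bits.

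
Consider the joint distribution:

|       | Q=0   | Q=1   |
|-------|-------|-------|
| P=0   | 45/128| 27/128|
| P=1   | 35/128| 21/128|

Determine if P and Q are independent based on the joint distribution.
Marginal P(P) (row sums):
  P(P=0) = 45/128 + 27/128 = 9/16
  P(P=1) = 35/128 + 21/128 = 7/16
Marginal P(Q) (column sums):
  P(Q=0) = 45/128 + 35/128 = 5/8
  P(Q=1) = 27/128 + 21/128 = 3/8

P and Q are independent iff P(P=i,Q=j) = P(P=i)·P(Q=j) for every cell.
  P(P=0)·P(Q=0) = 9/16 × 5/8 = 45/128 = P(P=0,Q=0) ✓
  P(P=0)·P(Q=1) = 9/16 × 3/8 = 27/128 = P(P=0,Q=1) ✓
  P(P=1)·P(Q=0) = 7/16 × 5/8 = 35/128 = P(P=1,Q=0) ✓
  P(P=1)·P(Q=1) = 7/16 × 3/8 = 21/128 = P(P=1,Q=1) ✓

Yes, P and Q are independent: every cell factors, so I(P;Q) = 0 bits.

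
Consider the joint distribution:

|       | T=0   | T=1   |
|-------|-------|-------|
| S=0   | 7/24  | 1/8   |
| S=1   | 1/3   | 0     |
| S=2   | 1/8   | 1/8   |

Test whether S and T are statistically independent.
Marginal P(S) (row sums):
  P(S=0) = 7/24 + 1/8 = 5/12
  P(S=1) = 1/3 + 0 = 1/3
  P(S=2) = 1/8 + 1/8 = 1/4
Marginal P(T) (column sums):
  P(T=0) = 7/24 + 1/3 + 1/8 = 3/4
  P(T=1) = 1/8 + 0 + 1/8 = 1/4

S and T are independent iff P(S=i,T=j) = P(S=i)·P(T=j) for every cell.
  P(S=0)·P(T=0) = 5/12 × 3/4 = 5/16, but P(S=0,T=0) = 7/24 ✗

No, S and T are not independent. Quantitatively, I(S;T) > 0:

H(S) = -[(5/12)·log₂(5/12) + (1/3)·log₂(1/3) + (1/4)·log₂(1/4)]
  = 0.5263 + 0.5283 + 0.5000
  = 1.5546 bits
H(T) = -[(3/4)·log₂(3/4) + (1/4)·log₂(1/4)]
  = 0.3113 + 0.5000
  = 0.8113 bits
H(S,T) = -[(7/24)·log₂(7/24) + (1/8)·log₂(1/8) + (1/3)·log₂(1/3) + (1/8)·log₂(1/8) + (1/8)·log₂(1/8)]
  = 0.5185 + 0.3750 + 0.5283 + 0.3750 + 0.3750
  = 2.1718 bits
I(S;T) = H(S) + H(T) - H(S,T) = 1.5546 + 0.8113 - 2.1718 = 0.1941 bits > 0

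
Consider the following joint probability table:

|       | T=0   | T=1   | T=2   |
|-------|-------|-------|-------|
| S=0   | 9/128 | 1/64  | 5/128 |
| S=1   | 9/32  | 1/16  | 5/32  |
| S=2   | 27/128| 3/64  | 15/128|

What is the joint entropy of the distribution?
H(S,T) = -Σ P(S,T) log₂ P(S,T), summed over the non-zero cells:
H(S,T) = -[(9/128)·log₂(9/128) + (1/64)·log₂(1/64) + (5/128)·log₂(5/128) + (9/32)·log₂(9/32) + (1/16)·log₂(1/16) + (5/32)·log₂(5/32) + (27/128)·log₂(27/128) + (3/64)·log₂(3/64) + (15/128)·log₂(15/128)]
  = 0.2693 + 0.0938 + 0.1827 + 0.5147 + 0.2500 + 0.4184 + 0.4736 + 0.2070 + 0.3625
  = 2.7720 bits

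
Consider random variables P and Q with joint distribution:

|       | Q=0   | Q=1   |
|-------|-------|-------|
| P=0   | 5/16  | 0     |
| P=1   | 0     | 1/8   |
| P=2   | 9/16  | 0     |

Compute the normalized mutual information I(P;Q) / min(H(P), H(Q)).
Marginal P(P) (row sums):
  P(P=0) = 5/16 + 0 = 5/16
  P(P=1) = 0 + 1/8 = 1/8
  P(P=2) = 9/16 + 0 = 9/16
Marginal P(Q) (column sums):
  P(Q=0) = 5/16 + 0 + 9/16 = 7/8
  P(Q=1) = 0 + 1/8 + 0 = 1/8

H(P) = -[(5/16)·log₂(5/16) + (1/8)·log₂(1/8) + (9/16)·log₂(9/16)]
  = 0.5244 + 0.3750 + 0.4669
  = 1.3663 bits
H(Q) = -[(7/8)·log₂(7/8) + (1/8)·log₂(1/8)]
  = 0.1686 + 0.3750
  = 0.5436 bits
H(P,Q) = -[(5/16)·log₂(5/16) + (1/8)·log₂(1/8) + (9/16)·log₂(9/16)]
  = 0.5244 + 0.3750 + 0.4669
  = 1.3663 bits

I(P;Q) = H(P) + H(Q) - H(P,Q)
  = 1.3663 + 0.5436 - 1.3663
  = 0.5436 bits

min(H(P), H(Q)) = min(1.3663, 0.5436) = 0.5436 bits
Normalized MI = 0.5436 / 0.5436 = 1.0000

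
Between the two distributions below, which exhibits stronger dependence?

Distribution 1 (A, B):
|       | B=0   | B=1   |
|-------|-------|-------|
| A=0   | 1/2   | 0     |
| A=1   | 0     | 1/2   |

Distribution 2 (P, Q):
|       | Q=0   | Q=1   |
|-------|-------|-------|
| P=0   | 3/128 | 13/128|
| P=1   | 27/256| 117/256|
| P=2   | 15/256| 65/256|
Distribution 1 (A, B):
Marginal P(A) (row sums):
  P(A=0) = 1/2 + 0 = 1/2
  P(A=1) = 0 + 1/2 = 1/2
Marginal P(B) (column sums):
  P(B=0) = 1/2 + 0 = 1/2
  P(B=1) = 0 + 1/2 = 1/2

H(A) = -[(1/2)·log₂(1/2) + (1/2)·log₂(1/2)]
  = 0.5000 + 0.5000
  = 1.0000 bits
H(B) = -[(1/2)·log₂(1/2) + (1/2)·log₂(1/2)]
  = 0.5000 + 0.5000
  = 1.0000 bits
H(A,B) = -[(1/2)·log₂(1/2) + (1/2)·log₂(1/2)]
  = 0.5000 + 0.5000
  = 1.0000 bits

I(A;B) = H(A) + H(B) - H(A,B)
  = 1.0000 + 1.0000 - 1.0000
  = 1.0000 bits

Distribution 2 (P, Q):
Marginal P(P) (row sums):
  P(P=0) = 3/128 + 13/128 = 1/8
  P(P=1) = 27/256 + 117/256 = 9/16
  P(P=2) = 15/256 + 65/256 = 5/16
Marginal P(Q) (column sums):
  P(Q=0) = 3/128 + 27/256 + 15/256 = 3/16
  P(Q=1) = 13/128 + 117/256 + 65/256 = 13/16

H(P) = -[(1/8)·log₂(1/8) + (9/16)·log₂(9/16) + (5/16)·log₂(5/16)]
  = 0.3750 + 0.4669 + 0.5244
  = 1.3663 bits
H(Q) = -[(3/16)·log₂(3/16) + (13/16)·log₂(13/16)]
  = 0.4528 + 0.2434
  = 0.6962 bits
H(P,Q) = -[(3/128)·log₂(3/128) + (13/128)·log₂(13/128) + (27/256)·log₂(27/256) + (117/256)·log₂(117/256) + (15/256)·log₂(15/256) + (65/256)·log₂(65/256)]
  = 0.1269 + 0.3351 + 0.3423 + 0.5163 + 0.2398 + 0.5021
  = 2.0625 bits

I(P;Q) = H(P) + H(Q) - H(P,Q)
  = 1.3663 + 0.6962 - 2.0625
  = 0.0000 bits

I(A;B) = 1.0000 bits > I(P;Q) = 0.0000 bits, so (A, B) has the higher mutual information (stronger dependence).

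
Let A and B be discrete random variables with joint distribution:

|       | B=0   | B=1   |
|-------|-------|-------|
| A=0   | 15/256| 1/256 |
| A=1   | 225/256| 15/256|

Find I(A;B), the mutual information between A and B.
Marginal P(A) (row sums):
  P(A=0) = 15/256 + 1/256 = 1/16
  P(A=1) = 225/256 + 15/256 = 15/16
Marginal P(B) (column sums):
  P(B=0) = 15/256 + 225/256 = 15/16
  P(B=1) = 1/256 + 15/256 = 1/16

H(A) = -[(1/16)·log₂(1/16) + (15/16)·log₂(15/16)]
  = 0.2500 + 0.0873
  = 0.3373 bits
H(B) = -[(15/16)·log₂(15/16) + (1/16)·log₂(1/16)]
  = 0.0873 + 0.2500
  = 0.3373 bits
H(A,B) = -[(15/256)·log₂(15/256) + (1/256)·log₂(1/256) + (225/256)·log₂(225/256) + (15/256)·log₂(15/256)]
  = 0.2398 + 0.0313 + 0.1637 + 0.2398
  = 0.6746 bits

I(A;B) = H(A) + H(B) - H(A,B)
  = 0.3373 + 0.3373 - 0.6746
  = 0.0000 bits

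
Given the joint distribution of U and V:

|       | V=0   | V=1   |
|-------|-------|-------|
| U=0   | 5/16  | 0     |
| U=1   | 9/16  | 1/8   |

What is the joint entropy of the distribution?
H(U,V) = -Σ P(U,V) log₂ P(U,V), summed over the non-zero cells:
H(U,V) = -[(5/16)·log₂(5/16) + (9/16)·log₂(9/16) + (1/8)·log₂(1/8)]
  = 0.5244 + 0.4669 + 0.3750
  = 1.3663 bits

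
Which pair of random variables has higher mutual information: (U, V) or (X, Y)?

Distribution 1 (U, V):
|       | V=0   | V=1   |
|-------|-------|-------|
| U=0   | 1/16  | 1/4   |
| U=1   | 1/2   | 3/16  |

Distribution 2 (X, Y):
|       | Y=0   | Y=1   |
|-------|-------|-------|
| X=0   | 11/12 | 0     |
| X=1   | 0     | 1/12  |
Distribution 1 (U, V):
Marginal P(U) (row sums):
  P(U=0) = 1/16 + 1/4 = 5/16
  P(U=1) = 1/2 + 3/16 = 11/16
Marginal P(V) (column sums):
  P(V=0) = 1/16 + 1/2 = 9/16
  P(V=1) = 1/4 + 3/16 = 7/16

H(U) = -[(5/16)·log₂(5/16) + (11/16)·log₂(11/16)]
  = 0.5244 + 0.3716
  = 0.8960 bits
H(V) = -[(9/16)·log₂(9/16) + (7/16)·log₂(7/16)]
  = 0.4669 + 0.5218
  = 0.9887 bits
H(U,V) = -[(1/16)·log₂(1/16) + (1/4)·log₂(1/4) + (1/2)·log₂(1/2) + (3/16)·log₂(3/16)]
  = 0.2500 + 0.5000 + 0.5000 + 0.4528
  = 1.7028 bits

I(U;V) = H(U) + H(V) - H(U,V)
  = 0.8960 + 0.9887 - 1.7028
  = 0.1819 bits

Distribution 2 (X, Y):
Marginal P(X) (row sums):
  P(X=0) = 11/12 + 0 = 11/12
  P(X=1) = 0 + 1/12 = 1/12
Marginal P(Y) (column sums):
  P(Y=0) = 11/12 + 0 = 11/12
  P(Y=1) = 0 + 1/12 = 1/12

H(X) = -[(11/12)·log₂(11/12) + (1/12)·log₂(1/12)]
  = 0.1151 + 0.2987
  = 0.4138 bits
H(Y) = -[(11/12)·log₂(11/12) + (1/12)·log₂(1/12)]
  = 0.1151 + 0.2987
  = 0.4138 bits
H(X,Y) = -[(11/12)·log₂(11/12) + (1/12)·log₂(1/12)]
  = 0.1151 + 0.2987
  = 0.4138 bits

I(X;Y) = H(X) + H(Y) - H(X,Y)
  = 0.4138 + 0.4138 - 0.4138
  = 0.4138 bits

I(X;Y) = 0.4138 bits > I(U;V) = 0.1819 bits, so (X, Y) has the higher mutual information (stronger dependence).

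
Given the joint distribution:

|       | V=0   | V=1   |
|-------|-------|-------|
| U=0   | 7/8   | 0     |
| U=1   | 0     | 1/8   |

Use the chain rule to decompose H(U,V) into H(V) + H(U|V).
By the chain rule: H(U,V) = H(V) + H(U|V)

Marginal P(V) (column sums):
  P(V=0) = 7/8 + 0 = 7/8
  P(V=1) = 0 + 1/8 = 1/8
H(V) = -[(7/8)·log₂(7/8) + (1/8)·log₂(1/8)]
  = 0.1686 + 0.3750
  = 0.5436 bits
H(U|V) = -Σ P(U,V)·log₂ P(U|V), where P(U|V) = P(U,V) / P(V)
  (cells with P(U,V) = 0 contribute 0)
  (U=0,V=0): P(U|V) = (7/8)/(7/8) = 1;  -(7/8)·log₂(1) = 0.0000
  (U=1,V=1): P(U|V) = (1/8)/(1/8) = 1;  -(1/8)·log₂(1) = 0.0000
H(U|V) = 0.0000 + 0.0000
  = 0.0000 bits

H(U,V) = H(V) + H(U|V) = 0.5436 + 0.0000 = 0.5436 bits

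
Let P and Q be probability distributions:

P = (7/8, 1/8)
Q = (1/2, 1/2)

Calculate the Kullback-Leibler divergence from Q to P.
D(P||Q) = Σ P(i) log₂(P(i)/Q(i))
  i=0: (7/8) × log₂((7/8)/(1/2)) = (7/8) × log₂(7/4) = 0.7064
  i=1: (1/8) × log₂((1/8)/(1/2)) = (1/8) × log₂(1/4) = -0.2500
D(P||Q) = 0.7064 - 0.2500
  = 0.4564 bits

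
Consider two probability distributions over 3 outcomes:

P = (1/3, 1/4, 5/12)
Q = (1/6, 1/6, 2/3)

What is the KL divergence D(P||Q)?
D(P||Q) = Σ P(i) log₂(P(i)/Q(i))
  i=0: (1/3) × log₂((1/3)/(1/6)) = (1/3) × log₂(2) = 0.3333
  i=1: (1/4) × log₂((1/4)/(1/6)) = (1/4) × log₂(3/2) = 0.1462
  i=2: (5/12) × log₂((5/12)/(2/3)) = (5/12) × log₂(5/8) = -0.2825
D(P||Q) = 0.3333 + 0.1462 - 0.2825
  = 0.1970 bits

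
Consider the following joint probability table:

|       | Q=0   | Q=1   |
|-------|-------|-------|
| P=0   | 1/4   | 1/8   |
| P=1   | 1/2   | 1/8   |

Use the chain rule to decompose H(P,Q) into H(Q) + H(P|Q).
By the chain rule: H(P,Q) = H(Q) + H(P|Q)

Marginal P(Q) (column sums):
  P(Q=0) = 1/4 + 1/2 = 3/4
  P(Q=1) = 1/8 + 1/8 = 1/4
H(Q) = -[(3/4)·log₂(3/4) + (1/4)·log₂(1/4)]
  = 0.3113 + 0.5000
  = 0.8113 bits
H(P|Q) = -Σ P(P,Q)·log₂ P(P|Q), where P(P|Q) = P(P,Q) / P(Q)
  (P=0,Q=0): P(P|Q) = (1/4)/(3/4) = 1/3;  -(1/4)·log₂(1/3) = 0.3962
  (P=0,Q=1): P(P|Q) = (1/8)/(1/4) = 1/2;  -(1/8)·log₂(1/2) = 0.1250
  (P=1,Q=0): P(P|Q) = (1/2)/(3/4) = 2/3;  -(1/2)·log₂(2/3) = 0.2925
  (P=1,Q=1): P(P|Q) = (1/8)/(1/4) = 1/2;  -(1/8)·log₂(1/2) = 0.1250
H(P|Q) = 0.3962 + 0.1250 + 0.2925 + 0.1250
  = 0.9387 bits

H(P,Q) = H(Q) + H(P|Q) = 0.8113 + 0.9387 = 1.7500 bits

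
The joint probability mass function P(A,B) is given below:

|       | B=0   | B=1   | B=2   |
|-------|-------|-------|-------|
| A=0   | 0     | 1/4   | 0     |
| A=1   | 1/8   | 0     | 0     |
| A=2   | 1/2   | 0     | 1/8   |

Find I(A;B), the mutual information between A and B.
Marginal P(A) (row sums):
  P(A=0) = 0 + 1/4 + 0 = 1/4
  P(A=1) = 1/8 + 0 + 0 = 1/8
  P(A=2) = 1/2 + 0 + 1/8 = 5/8
Marginal P(B) (column sums):
  P(B=0) = 0 + 1/8 + 1/2 = 5/8
  P(B=1) = 1/4 + 0 + 0 = 1/4
  P(B=2) = 0 + 0 + 1/8 = 1/8

H(A) = -[(1/4)·log₂(1/4) + (1/8)·log₂(1/8) + (5/8)·log₂(5/8)]
  = 0.5000 + 0.3750 + 0.4238
  = 1.2988 bits
H(B) = -[(5/8)·log₂(5/8) + (1/4)·log₂(1/4) + (1/8)·log₂(1/8)]
  = 0.4238 + 0.5000 + 0.3750
  = 1.2988 bits
H(A,B) = -[(1/4)·log₂(1/4) + (1/8)·log₂(1/8) + (1/2)·log₂(1/2) + (1/8)·log₂(1/8)]
  = 0.5000 + 0.3750 + 0.5000 + 0.3750
  = 1.7500 bits

I(A;B) = H(A) + H(B) - H(A,B)
  = 1.2988 + 1.2988 - 1.7500
  = 0.8476 bits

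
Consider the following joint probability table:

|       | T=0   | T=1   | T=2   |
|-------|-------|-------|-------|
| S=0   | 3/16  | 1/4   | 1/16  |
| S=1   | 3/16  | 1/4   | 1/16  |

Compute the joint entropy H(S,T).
H(S,T) = -Σ P(S,T) log₂ P(S,T), summed over the non-zero cells:
H(S,T) = -[(3/16)·log₂(3/16) + (1/4)·log₂(1/4) + (1/16)·log₂(1/16) + (3/16)·log₂(3/16) + (1/4)·log₂(1/4) + (1/16)·log₂(1/16)]
  = 0.4528 + 0.5000 + 0.2500 + 0.4528 + 0.5000 + 0.2500
  = 2.4056 bits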